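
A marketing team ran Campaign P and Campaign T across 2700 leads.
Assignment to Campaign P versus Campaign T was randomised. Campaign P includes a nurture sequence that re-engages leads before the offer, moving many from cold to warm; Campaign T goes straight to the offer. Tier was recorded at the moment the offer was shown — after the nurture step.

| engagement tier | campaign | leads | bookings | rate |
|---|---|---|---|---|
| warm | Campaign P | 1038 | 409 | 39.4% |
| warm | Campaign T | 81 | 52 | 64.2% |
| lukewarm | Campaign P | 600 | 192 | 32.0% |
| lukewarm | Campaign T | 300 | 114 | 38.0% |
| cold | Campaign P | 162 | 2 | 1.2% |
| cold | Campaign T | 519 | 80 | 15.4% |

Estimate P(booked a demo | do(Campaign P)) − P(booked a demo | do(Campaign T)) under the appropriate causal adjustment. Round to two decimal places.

+0.06

Within every engagement tier level Campaign T has the higher rate, yet pooled Campaign P does — Simpson's reversal.
Engagement tier is downstream of the campaign. One should not condition on a consequence of treatment, so the overall rates are the right comparison.
The causal difference is the pooled difference: 0.335 − 0.273 = +0.062.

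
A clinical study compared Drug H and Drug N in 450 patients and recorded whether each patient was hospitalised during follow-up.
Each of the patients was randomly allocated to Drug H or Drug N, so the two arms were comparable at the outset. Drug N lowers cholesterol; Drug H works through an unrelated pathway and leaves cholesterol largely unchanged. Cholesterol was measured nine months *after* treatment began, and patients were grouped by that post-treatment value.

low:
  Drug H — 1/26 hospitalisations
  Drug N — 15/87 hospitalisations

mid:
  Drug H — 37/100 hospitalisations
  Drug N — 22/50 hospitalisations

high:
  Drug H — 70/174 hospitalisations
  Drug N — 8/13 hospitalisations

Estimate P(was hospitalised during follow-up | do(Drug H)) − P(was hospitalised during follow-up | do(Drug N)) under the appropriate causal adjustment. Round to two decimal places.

Drug H is lower inside every cholesterol stratum but Drug N is lower in aggregate. Whether to stratify depends on how cholesterol relates to the drug.
Cholesterol is recorded after the drug and is itself shifted by it — it sits on the causal path from drug to outcome. Conditioning on a mediator would strip out part of the effect we want; the pooled comparison gives the total causal effect.
The causal difference is the pooled difference: 0.360 − 0.300 = +0.060.

+0.06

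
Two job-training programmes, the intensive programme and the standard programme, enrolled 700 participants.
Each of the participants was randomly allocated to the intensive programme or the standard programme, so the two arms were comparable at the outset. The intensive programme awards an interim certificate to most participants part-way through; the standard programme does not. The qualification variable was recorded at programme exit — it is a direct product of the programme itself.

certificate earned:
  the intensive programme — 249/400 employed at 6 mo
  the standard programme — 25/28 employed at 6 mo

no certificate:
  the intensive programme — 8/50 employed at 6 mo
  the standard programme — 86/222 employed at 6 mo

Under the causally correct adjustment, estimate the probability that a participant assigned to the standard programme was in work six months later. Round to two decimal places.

0.44

Qualification attained during the programme is downstream of the programme. One should not condition on a consequence of treatment, so the overall rates are the right comparison.
So P(outcome | do(the standard programme)) is just the pooled rate for the standard programme: 111/250 = 0.444.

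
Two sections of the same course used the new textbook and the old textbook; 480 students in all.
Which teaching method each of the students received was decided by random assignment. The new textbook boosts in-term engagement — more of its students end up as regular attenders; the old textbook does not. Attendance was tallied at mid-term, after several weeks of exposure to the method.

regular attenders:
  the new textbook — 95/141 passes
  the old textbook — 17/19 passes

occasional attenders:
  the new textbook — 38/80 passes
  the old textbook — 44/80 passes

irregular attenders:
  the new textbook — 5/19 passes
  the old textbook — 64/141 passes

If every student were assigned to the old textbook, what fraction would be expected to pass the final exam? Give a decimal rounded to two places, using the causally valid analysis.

0.52

The stratified and pooled comparisons disagree (the old textbook wins within each mid-term attendance; the new textbook wins overall), so the answer turns on the causal role of mid-term attendance.
Because the teaching method influences mid-term attendance, mid-term attendance is a post-treatment mediator, not a confounder. Stratifying on it would bias the estimate; the causal effect is the crude pooled difference.
So P(outcome | do(the old textbook)) is just the pooled rate for the old textbook: 125/240 = 0.521.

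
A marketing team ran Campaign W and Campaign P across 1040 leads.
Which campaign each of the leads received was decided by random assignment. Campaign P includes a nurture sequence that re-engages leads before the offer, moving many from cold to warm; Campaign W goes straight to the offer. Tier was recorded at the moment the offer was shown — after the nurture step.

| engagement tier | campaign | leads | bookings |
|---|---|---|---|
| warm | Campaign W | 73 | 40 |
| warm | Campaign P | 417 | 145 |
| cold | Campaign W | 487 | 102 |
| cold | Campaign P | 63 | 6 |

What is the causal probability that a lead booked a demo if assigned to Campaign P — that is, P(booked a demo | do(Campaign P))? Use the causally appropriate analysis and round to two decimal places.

0.31

Engagement tier is recorded after the campaign and is itself shifted by it — it sits on the causal path from campaign to outcome. Conditioning on a mediator would strip out part of the effect we want; the pooled comparison gives the total causal effect.
So P(outcome | do(Campaign P)) is just the pooled rate for Campaign P: 151/480 = 0.315.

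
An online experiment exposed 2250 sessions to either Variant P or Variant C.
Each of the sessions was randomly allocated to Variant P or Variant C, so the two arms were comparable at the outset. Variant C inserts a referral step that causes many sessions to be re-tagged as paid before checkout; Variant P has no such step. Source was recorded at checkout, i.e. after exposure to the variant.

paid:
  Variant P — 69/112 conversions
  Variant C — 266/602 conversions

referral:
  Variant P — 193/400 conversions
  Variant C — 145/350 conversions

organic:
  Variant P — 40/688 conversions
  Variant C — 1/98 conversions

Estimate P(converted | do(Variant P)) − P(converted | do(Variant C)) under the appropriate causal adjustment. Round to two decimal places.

The traffic source-specific comparison favours Variant P throughout, but the pooled figures favour Variant C. The question is whether to condition on traffic source.
Because the variant influences traffic source, traffic source is a post-treatment mediator, not a confounder. Stratifying on it would bias the estimate; the causal effect is the crude pooled difference.
The causal difference is the pooled difference: 0.252 − 0.392 = -0.141.

-0.14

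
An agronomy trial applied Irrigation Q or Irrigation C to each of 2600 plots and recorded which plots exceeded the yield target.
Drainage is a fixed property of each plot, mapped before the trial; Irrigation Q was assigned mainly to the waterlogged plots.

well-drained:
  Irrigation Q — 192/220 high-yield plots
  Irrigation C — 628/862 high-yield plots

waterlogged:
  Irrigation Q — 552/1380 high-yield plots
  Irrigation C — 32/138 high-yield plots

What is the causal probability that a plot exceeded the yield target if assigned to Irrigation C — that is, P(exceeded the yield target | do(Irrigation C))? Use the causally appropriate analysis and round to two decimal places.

0.44

Irrigation Q is higher inside every field drainage stratum but Irrigation C is higher in aggregate. Whether to stratify depends on how field drainage relates to the irrigation.
Since field drainage is a pre-existing factor (not a product of the irrigation) and it affects the outcome on its own, it is a confounder. The stratified rates, not the pooled rate, identify the causal effect.
Standardising Irrigation C to the population field drainage mix: 0.416·628/862 + 0.584·32/138 = 0.439.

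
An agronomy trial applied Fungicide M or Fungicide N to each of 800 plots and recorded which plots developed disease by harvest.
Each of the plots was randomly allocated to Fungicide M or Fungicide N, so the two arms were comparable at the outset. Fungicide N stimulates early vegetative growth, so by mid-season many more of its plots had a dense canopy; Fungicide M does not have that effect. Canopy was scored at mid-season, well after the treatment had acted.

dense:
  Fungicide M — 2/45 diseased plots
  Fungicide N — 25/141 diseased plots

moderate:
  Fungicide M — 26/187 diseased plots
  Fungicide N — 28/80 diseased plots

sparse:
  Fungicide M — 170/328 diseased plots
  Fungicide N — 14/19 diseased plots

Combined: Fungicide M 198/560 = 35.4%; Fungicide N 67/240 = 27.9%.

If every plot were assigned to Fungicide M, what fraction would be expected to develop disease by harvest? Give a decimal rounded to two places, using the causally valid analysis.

0.35

Within every mid-season canopy level Fungicide M has the lower rate, yet pooled Fungicide N does — Simpson's reversal.
Mid-season canopy lies on the pathway fungicide → mid-season canopy → outcome, so adjusting for it blocks the indirect effect. For the total causal effect of fungicide, use the unadjusted pooled rates.
So P(outcome | do(Fungicide M)) is just the pooled rate for Fungicide M: 198/560 = 0.354.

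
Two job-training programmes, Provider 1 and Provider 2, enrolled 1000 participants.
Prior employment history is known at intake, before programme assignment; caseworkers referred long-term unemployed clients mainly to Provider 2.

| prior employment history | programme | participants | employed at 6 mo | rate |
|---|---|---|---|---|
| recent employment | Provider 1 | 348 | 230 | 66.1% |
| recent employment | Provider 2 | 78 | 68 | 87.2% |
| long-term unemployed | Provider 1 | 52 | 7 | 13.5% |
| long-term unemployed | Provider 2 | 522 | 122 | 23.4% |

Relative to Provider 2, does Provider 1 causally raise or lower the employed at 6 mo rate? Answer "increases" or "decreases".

The prior employment history-specific comparison favours Provider 2 throughout, but the pooled figures favour Provider 1. The question is whether to condition on prior employment history.
Nothing the programme does changes prior employment history; the imbalance is an allocation artefact. With prior employment history also predicting the outcome, the pooled figure is confounded, and the within-stratum comparison is the causal one.
Within each level — recent employment: 66.1% vs 87.2%; long-term unemployed: 13.5% vs 23.4% — Provider 2 is higher every time.

decreases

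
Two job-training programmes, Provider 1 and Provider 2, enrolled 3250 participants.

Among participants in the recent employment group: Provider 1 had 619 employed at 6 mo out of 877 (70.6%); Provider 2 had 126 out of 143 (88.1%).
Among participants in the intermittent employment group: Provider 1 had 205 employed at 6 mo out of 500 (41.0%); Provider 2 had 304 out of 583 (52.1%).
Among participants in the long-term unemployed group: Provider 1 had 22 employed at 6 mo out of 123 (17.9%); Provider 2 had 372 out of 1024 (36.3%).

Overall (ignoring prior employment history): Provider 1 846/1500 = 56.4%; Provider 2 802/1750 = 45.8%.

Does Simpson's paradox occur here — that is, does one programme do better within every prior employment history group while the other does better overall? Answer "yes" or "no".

Within each prior employment history level (recent employment 70.6% vs 88.1%; intermittent employment 41.0% vs 52.1%; long-term unemployed 17.9% vs 36.3%), Provider 2 has the higher rate every time. Pooled: 56.4% vs 45.8% — Provider 1 has the higher rate overall. The two comparisons disagree.

yes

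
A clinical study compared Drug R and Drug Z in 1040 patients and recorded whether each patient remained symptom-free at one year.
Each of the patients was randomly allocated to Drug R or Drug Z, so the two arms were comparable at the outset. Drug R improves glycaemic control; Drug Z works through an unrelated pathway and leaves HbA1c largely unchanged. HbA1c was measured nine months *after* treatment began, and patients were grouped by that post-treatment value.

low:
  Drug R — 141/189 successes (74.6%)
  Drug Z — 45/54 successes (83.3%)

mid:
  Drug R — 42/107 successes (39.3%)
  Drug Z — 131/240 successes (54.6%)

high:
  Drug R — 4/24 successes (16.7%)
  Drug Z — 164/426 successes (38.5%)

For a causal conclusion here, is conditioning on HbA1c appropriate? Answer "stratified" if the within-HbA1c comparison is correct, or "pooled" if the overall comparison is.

The HbA1c-specific comparison favours Drug Z throughout, but the pooled figures favour Drug R. The question is whether to condition on HbA1c.
HbA1c is recorded after the drug and is itself shifted by it — it sits on the causal path from drug to outcome. Conditioning on a mediator would strip out part of the effect we want; the pooled comparison gives the total causal effect.
Pooled: Drug R 58.4% vs Drug Z 47.2%; Drug R is higher overall.

pooled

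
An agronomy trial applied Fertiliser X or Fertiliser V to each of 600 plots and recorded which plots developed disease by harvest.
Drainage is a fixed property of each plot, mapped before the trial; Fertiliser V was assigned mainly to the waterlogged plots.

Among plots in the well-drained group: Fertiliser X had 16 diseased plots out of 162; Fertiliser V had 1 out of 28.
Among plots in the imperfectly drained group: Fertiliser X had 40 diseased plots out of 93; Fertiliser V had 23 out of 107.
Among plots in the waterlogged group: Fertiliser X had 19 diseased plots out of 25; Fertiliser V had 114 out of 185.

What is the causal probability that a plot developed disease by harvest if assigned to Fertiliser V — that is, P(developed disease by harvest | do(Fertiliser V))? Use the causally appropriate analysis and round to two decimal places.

The stratified and pooled comparisons disagree (Fertiliser V wins within each field drainage; Fertiliser X wins overall), so the answer turns on the causal role of field drainage.
Here field drainage is a common cause — it drives both which fertiliser a case falls under and the outcome. The crude comparison mixes populations; the stratum-specific rates are the causally relevant ones.
Standardising Fertiliser V to the population field drainage mix: 0.317·1/28 + 0.333·23/107 + 0.350·114/185 = 0.299.

0.30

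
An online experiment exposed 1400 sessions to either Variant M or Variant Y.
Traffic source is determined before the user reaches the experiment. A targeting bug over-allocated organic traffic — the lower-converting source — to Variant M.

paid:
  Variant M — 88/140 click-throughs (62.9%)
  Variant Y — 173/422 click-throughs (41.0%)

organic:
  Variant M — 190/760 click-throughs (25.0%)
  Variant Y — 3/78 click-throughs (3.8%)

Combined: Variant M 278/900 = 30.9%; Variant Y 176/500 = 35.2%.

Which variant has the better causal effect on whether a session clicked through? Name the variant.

Variant M

Since traffic source is a pre-existing factor (not a product of the variant) and it affects the outcome on its own, it is a confounder. The stratified rates, not the pooled rate, identify the causal effect.
Within each level — paid: 62.9% vs 41.0%; organic: 25.0% vs 3.8% — Variant M is higher every time.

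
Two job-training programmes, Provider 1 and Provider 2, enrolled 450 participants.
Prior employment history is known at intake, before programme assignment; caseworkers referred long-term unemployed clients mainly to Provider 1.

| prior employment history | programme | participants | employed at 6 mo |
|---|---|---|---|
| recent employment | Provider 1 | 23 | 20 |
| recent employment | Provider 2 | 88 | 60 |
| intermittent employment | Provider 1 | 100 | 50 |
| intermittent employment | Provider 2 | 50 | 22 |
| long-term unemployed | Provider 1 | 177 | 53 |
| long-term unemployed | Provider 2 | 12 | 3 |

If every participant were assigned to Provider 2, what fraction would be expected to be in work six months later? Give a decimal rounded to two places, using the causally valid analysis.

0.42

The prior employment history-specific comparison favours Provider 1 throughout, but the pooled figures favour Provider 2. The question is whether to condition on prior employment history.
Prior employment history is set before the programme has any effect — it is not caused by the programme — and it independently drives the outcome. That makes it a confounder, so the causal comparison is within prior employment history levels.
Standardising Provider 2 to the population prior employment history mix: 0.247·60/88 + 0.333·22/50 + 0.420·3/12 = 0.420.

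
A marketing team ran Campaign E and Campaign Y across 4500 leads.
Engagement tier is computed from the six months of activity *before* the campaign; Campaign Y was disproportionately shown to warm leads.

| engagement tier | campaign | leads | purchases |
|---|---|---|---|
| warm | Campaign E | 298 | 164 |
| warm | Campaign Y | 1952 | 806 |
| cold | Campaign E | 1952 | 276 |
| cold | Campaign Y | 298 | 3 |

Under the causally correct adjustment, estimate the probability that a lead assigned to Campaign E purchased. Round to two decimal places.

0.35

The stratified and pooled comparisons disagree (Campaign E wins within each engagement tier; Campaign Y wins overall), so the answer turns on the causal role of engagement tier.
Engagement tier is set before the campaign has any effect — it is not caused by the campaign — and it independently drives the outcome. That makes it a confounder, so the causal comparison is within engagement tier levels.
Standardising Campaign E to the population engagement tier mix: 0.500·164/298 + 0.500·276/1952 = 0.346.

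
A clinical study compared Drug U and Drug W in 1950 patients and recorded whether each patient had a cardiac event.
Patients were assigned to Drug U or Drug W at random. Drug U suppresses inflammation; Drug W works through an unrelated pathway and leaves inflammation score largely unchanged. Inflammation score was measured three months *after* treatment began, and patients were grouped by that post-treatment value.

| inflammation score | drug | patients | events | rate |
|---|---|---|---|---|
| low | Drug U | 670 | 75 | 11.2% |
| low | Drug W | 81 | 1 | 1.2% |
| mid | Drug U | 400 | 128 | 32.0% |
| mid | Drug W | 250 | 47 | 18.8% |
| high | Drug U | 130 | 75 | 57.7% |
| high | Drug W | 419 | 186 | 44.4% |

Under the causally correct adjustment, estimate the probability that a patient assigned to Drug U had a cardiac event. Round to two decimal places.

0.23

The inflammation score-specific comparison favours Drug W throughout, but the pooled figures favour Drug U. The question is whether to condition on inflammation score.
The distribution of inflammation score is itself part of what the drug does — it is an intermediate outcome. Holding it fixed would remove that part of the effect; the total effect is the pooled difference.
So P(outcome | do(Drug U)) is just the pooled rate for Drug U: 278/1200 = 0.232.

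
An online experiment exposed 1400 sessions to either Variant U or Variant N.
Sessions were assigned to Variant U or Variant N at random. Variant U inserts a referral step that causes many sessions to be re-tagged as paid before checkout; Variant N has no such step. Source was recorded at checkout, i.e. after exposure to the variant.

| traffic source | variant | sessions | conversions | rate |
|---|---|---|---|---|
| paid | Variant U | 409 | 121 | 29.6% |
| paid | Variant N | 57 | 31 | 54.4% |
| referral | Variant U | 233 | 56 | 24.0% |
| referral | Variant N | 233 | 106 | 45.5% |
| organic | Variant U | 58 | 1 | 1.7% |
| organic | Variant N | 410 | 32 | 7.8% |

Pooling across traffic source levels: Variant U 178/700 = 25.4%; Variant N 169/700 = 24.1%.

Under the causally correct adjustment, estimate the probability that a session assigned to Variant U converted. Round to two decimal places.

0.25

Variant N is higher inside every traffic source stratum but Variant U is higher in aggregate. Whether to stratify depends on how traffic source relates to the variant.
Traffic source lies on the pathway variant → traffic source → outcome, so adjusting for it blocks the indirect effect. For the total causal effect of variant, use the unadjusted pooled rates.
So P(outcome | do(Variant U)) is just the pooled rate for Variant U: 178/700 = 0.254.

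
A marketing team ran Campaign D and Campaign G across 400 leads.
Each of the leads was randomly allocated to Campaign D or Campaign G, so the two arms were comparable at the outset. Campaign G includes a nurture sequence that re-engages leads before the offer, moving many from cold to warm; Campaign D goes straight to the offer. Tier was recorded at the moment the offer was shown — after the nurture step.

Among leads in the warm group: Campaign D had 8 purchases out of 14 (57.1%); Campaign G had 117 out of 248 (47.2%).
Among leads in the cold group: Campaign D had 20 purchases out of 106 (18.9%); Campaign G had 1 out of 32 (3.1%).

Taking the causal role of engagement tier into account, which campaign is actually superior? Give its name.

Campaign G

Engagement tier is recorded after the campaign and is itself shifted by it — it sits on the causal path from campaign to outcome. Conditioning on a mediator would strip out part of the effect we want; the pooled comparison gives the total causal effect.
Pooled: Campaign D 23.3% vs Campaign G 42.1%; Campaign G is higher overall.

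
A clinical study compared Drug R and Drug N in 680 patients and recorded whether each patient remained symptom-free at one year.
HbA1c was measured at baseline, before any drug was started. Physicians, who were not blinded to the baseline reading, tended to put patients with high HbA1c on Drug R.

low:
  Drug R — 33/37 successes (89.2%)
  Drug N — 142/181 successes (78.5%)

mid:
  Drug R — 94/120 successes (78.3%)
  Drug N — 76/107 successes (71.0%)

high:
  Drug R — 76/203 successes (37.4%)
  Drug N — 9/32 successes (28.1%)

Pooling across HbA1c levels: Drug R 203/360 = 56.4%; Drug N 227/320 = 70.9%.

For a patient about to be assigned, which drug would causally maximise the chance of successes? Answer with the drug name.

Since HbA1c is a pre-existing factor (not a product of the drug) and it affects the outcome on its own, it is a confounder. The stratified rates, not the pooled rate, identify the causal effect.
Within each level — low: 89.2% vs 78.5%; mid: 78.3% vs 71.0%; high: 37.4% vs 28.1% — Drug R is higher every time.

Drug R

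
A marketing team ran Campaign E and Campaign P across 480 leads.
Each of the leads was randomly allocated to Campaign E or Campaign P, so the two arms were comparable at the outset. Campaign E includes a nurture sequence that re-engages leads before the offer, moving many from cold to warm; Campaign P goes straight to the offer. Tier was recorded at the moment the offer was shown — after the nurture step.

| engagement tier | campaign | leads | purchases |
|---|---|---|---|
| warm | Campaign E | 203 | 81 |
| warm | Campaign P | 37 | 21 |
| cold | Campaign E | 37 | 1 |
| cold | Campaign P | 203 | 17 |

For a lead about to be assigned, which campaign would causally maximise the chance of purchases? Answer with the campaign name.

Within every engagement tier level Campaign P has the higher rate, yet pooled Campaign E does — Simpson's reversal.
The distribution of engagement tier is itself part of what the campaign does — it is an intermediate outcome. Holding it fixed would remove that part of the effect; the total effect is the pooled difference.
Pooled: Campaign E 34.2% vs Campaign P 15.8%; Campaign E is higher overall.

Campaign E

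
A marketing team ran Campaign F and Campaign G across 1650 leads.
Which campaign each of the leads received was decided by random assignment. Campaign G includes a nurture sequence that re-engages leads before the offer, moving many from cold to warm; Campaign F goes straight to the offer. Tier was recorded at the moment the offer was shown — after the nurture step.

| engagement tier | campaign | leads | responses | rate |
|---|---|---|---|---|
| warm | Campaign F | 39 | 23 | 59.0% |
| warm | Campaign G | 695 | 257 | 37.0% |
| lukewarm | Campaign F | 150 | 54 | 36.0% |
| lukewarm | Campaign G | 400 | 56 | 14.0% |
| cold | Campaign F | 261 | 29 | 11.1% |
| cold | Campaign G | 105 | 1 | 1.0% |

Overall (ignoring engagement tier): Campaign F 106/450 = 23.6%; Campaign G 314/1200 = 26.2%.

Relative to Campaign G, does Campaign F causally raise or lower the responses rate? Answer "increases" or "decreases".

decreases

The stratified and pooled comparisons disagree (Campaign F wins within each engagement tier; Campaign G wins overall), so the answer turns on the causal role of engagement tier.
Because the campaign influences engagement tier, engagement tier is a post-treatment mediator, not a confounder. Stratifying on it would bias the estimate; the causal effect is the crude pooled difference.
Pooled: Campaign F 23.6% vs Campaign G 26.2%; Campaign G is higher overall.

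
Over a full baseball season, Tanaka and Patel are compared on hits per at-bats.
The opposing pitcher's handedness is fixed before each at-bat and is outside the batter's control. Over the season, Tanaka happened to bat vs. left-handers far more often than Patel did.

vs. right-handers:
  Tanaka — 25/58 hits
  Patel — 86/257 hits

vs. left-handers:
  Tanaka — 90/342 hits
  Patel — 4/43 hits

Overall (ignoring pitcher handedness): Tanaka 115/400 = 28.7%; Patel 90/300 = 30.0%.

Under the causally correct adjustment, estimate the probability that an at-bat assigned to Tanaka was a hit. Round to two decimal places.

0.34

The imbalance in pitcher handedness arose from how at-bats were allocated, not from anything the player did; and pitcher handedness independently affects the outcome. The pooled gap is confounded — condition on pitcher handedness.
Standardising Tanaka to the population pitcher handedness mix: 0.450·25/58 + 0.550·90/342 = 0.339.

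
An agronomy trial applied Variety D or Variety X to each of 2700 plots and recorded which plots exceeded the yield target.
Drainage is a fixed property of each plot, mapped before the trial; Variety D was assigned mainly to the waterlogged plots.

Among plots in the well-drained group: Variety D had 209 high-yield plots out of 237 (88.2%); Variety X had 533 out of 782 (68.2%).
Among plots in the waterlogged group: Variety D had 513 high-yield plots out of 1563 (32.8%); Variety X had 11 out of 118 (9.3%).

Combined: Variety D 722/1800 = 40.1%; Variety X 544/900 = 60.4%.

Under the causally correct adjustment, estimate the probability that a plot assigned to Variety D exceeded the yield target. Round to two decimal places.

Within every field drainage level Variety D has the higher rate, yet pooled Variety X does — Simpson's reversal.
Nothing the variety does changes field drainage; the imbalance is an allocation artefact. With field drainage also predicting the outcome, the pooled figure is confounded, and the within-stratum comparison is the causal one.
Standardising Variety D to the population field drainage mix: 0.377·209/237 + 0.623·513/1563 = 0.537.

0.54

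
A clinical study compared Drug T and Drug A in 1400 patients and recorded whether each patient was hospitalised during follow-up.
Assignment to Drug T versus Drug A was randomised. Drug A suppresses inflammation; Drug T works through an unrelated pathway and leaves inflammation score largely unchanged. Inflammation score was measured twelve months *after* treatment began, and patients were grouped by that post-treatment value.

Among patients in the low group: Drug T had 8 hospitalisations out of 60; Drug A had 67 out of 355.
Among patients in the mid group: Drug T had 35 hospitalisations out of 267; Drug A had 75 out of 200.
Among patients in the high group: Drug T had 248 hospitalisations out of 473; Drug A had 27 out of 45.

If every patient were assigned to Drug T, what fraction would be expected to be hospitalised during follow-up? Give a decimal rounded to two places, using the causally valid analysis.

The inflammation score-specific comparison favours Drug T throughout, but the pooled figures favour Drug A. The question is whether to condition on inflammation score.
Because the drug influences inflammation score, inflammation score is a post-treatment mediator, not a confounder. Stratifying on it would bias the estimate; the causal effect is the crude pooled difference.
So P(outcome | do(Drug T)) is just the pooled rate for Drug T: 291/800 = 0.364.

0.36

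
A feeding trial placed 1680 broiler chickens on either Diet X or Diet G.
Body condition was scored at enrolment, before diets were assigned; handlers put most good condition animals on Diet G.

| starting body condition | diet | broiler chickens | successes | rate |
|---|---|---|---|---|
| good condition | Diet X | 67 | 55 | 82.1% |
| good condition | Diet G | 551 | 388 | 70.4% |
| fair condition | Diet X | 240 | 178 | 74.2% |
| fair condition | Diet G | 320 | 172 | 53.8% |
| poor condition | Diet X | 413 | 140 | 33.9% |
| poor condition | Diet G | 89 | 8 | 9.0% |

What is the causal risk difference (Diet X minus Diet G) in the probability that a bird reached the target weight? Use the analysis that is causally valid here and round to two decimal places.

+0.19

Starting body condition differs across diets for reasons unrelated to any effect of the diet itself, and it separately predicts the outcome — a classic confounder. We must compare within starting body condition levels.
Adjusting over the population distribution of starting body condition: 0.368·(0.821−0.704) + 0.333·(0.742−0.537) + 0.299·(0.339−0.090) = +0.185.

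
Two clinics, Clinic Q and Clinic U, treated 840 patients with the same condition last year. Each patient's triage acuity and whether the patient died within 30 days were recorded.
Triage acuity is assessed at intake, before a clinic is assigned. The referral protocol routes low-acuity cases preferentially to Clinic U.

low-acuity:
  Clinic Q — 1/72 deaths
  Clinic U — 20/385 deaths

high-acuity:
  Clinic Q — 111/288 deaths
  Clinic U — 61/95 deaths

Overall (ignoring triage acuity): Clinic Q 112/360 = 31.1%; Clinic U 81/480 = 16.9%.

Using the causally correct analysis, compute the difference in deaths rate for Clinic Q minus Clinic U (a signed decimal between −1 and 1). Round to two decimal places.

-0.14

The stratified and pooled comparisons disagree (Clinic Q wins within each triage acuity; Clinic U wins overall), so the answer turns on the causal role of triage acuity.
Nothing the clinic does changes triage acuity; the imbalance is an allocation artefact. With triage acuity also predicting the outcome, the pooled figure is confounded, and the within-stratum comparison is the causal one.
Adjusting over the population distribution of triage acuity: 0.544·(0.014−0.052) + 0.456·(0.385−0.642) = -0.138.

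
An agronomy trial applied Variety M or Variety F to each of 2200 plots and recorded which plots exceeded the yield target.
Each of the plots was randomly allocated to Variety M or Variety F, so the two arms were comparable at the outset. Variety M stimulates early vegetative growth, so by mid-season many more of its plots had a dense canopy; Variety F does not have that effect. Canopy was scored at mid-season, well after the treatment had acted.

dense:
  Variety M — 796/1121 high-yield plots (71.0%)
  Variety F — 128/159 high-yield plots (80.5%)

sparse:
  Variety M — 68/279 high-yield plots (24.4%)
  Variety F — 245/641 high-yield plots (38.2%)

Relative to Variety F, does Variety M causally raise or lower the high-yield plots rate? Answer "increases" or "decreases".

increases

Mid-season canopy here is a post-treatment variable shaped by the variety; conditioning on it would introduce bias rather than remove it. The overall comparison is the causal one.
Pooled: Variety M 61.7% vs Variety F 46.6%; Variety M is higher overall.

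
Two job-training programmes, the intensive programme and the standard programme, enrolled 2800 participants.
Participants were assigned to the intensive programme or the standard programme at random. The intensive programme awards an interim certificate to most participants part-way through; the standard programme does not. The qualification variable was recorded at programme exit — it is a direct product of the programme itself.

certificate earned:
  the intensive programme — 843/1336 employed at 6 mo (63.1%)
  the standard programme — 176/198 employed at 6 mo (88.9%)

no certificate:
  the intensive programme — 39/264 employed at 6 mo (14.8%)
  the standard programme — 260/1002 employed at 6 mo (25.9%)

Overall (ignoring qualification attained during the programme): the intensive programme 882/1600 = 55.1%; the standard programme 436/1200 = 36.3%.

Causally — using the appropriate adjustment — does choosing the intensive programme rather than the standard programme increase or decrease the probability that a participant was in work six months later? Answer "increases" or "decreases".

The qualification attained during the programme-specific comparison favours the standard programme throughout, but the pooled figures favour the intensive programme. The question is whether to condition on qualification attained during the programme.
Qualification attained during the programme here is a post-treatment variable shaped by the programme; conditioning on it would introduce bias rather than remove it. The overall comparison is the causal one.
Pooled: the intensive programme 55.1% vs the standard programme 36.3%; the intensive programme is higher overall.

increases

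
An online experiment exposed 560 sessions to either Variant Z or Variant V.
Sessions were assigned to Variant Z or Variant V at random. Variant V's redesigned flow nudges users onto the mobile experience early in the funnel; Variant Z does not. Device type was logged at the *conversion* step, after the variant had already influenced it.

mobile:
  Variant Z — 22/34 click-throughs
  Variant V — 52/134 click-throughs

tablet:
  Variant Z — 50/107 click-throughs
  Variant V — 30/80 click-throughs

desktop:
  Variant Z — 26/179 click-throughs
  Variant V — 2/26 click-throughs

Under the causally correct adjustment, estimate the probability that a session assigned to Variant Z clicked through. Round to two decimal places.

0.31

Device type lies on the pathway variant → device type → outcome, so adjusting for it blocks the indirect effect. For the total causal effect of variant, use the unadjusted pooled rates.
So P(outcome | do(Variant Z)) is just the pooled rate for Variant Z: 98/320 = 0.306.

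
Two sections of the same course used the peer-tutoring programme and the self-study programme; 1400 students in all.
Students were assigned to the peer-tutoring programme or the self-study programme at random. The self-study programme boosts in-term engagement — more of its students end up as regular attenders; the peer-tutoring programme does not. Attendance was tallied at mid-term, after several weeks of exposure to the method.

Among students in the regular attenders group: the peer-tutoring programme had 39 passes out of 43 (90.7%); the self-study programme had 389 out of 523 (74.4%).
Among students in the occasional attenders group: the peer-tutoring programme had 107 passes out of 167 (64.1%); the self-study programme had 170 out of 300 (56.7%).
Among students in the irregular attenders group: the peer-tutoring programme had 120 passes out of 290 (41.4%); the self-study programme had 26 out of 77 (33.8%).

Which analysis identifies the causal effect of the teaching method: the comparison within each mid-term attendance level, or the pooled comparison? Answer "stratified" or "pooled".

Stratifying would compare teaching methods among students the teaching methods themselves sorted into mid-term attendance groups — a form of selection on an intermediate. The unconditioned pooled rates give the total causal effect.
Pooled: the peer-tutoring programme 53.2% vs the self-study programme 65.0%; the self-study programme is higher overall.

pooled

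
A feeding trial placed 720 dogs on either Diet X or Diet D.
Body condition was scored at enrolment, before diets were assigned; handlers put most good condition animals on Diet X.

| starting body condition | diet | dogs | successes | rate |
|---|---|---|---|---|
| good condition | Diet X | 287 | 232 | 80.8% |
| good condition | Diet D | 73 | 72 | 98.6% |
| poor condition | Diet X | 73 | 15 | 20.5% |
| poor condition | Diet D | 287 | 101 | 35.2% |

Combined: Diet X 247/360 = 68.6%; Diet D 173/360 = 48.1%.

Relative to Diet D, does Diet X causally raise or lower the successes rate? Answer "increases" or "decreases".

The stratified and pooled comparisons disagree (Diet D wins within each starting body condition; Diet X wins overall), so the answer turns on the causal role of starting body condition.
Nothing the diet does changes starting body condition; the imbalance is an allocation artefact. With starting body condition also predicting the outcome, the pooled figure is confounded, and the within-stratum comparison is the causal one.
Within each level — good condition: 80.8% vs 98.6%; poor condition: 20.5% vs 35.2% — Diet D is higher every time.

decreases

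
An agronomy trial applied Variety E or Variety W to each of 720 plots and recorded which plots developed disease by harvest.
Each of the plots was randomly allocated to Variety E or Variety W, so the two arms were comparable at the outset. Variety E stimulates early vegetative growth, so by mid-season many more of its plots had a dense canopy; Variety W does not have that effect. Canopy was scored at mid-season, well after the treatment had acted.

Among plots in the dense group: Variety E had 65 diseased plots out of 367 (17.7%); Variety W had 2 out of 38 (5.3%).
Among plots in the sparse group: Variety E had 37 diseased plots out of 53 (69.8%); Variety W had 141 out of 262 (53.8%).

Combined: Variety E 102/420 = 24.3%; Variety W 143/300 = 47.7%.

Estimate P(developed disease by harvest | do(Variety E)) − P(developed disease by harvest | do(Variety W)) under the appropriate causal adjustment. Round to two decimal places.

-0.23

The distribution of mid-season canopy is itself part of what the variety does — it is an intermediate outcome. Holding it fixed would remove that part of the effect; the total effect is the pooled difference.
The causal difference is the pooled difference: 0.243 − 0.477 = -0.234.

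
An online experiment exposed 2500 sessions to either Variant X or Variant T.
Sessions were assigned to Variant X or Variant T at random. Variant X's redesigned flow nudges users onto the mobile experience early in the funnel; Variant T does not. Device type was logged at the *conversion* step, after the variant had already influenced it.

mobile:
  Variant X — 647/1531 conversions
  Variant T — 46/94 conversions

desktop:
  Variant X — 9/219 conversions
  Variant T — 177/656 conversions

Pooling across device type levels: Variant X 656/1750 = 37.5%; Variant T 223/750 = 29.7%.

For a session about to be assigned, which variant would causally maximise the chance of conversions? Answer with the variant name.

Variant X

Variant T is higher inside every device type stratum but Variant X is higher in aggregate. Whether to stratify depends on how device type relates to the variant.
Device type here is a post-treatment variable shaped by the variant; conditioning on it would introduce bias rather than remove it. The overall comparison is the causal one.
Pooled: Variant X 37.5% vs Variant T 29.7%; Variant X is higher overall.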